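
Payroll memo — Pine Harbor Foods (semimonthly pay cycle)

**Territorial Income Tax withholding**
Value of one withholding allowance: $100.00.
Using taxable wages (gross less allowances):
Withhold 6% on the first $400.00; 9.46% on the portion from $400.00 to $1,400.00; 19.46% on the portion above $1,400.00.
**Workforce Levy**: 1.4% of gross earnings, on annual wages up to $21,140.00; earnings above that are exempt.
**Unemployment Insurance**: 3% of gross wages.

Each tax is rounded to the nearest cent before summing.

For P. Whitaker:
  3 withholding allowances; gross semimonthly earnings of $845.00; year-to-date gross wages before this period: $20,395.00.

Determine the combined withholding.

Territorial Income Tax: taxable = $845.00 − 3×$100.00 = $545.00
  $24.00 + 9.46% × ($545.00 − $400.00) = $24.00 + 9.46% × $145.00 = $37.72
Workforce Levy: cap $21,140.00 − YTD $20,395.00 = $745.00 subject; 1.4% × $745.00 = $10.43
Unemployment Insurance: 3% × $845.00 = $25.35
Total: $37.72 + $10.43 + $25.35 = $73.50

$73.50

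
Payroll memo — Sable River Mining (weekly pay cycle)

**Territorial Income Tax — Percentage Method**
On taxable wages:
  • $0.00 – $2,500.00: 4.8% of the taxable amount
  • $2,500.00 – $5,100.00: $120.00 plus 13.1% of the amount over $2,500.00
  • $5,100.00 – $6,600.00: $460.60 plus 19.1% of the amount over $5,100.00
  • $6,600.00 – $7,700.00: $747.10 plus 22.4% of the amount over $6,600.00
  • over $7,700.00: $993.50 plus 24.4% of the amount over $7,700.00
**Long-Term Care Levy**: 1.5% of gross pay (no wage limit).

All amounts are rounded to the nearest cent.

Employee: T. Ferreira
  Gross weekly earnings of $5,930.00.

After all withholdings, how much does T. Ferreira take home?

$5,221.92

Territorial Income Tax: taxable = $5,930.00
  $460.60 + 19.1% × ($5,930.00 − $5,100.00) = $460.60 + 19.1% × $830.00 = $619.13
Long-Term Care Levy: 1.5% × $5,930.00 = $88.95
Total withheld: $619.13 + $88.95 = $708.08
Net pay: $5,930.00 − $708.08 = $5,221.92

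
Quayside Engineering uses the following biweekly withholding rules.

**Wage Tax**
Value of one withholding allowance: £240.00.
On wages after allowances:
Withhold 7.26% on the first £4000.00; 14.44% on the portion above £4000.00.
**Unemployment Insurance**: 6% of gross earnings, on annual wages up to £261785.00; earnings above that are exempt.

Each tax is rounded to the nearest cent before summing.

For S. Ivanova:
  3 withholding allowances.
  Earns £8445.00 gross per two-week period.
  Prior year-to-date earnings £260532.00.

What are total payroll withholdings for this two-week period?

£903.47

Wage Tax: taxable = £8445.00 − 3×£240.00 = £7725.00
  £290.40 + 14.44% × (£7725.00 − £4000.00) = £290.40 + 14.44% × £3725.00 = £828.29
Unemployment Insurance: cap £261785.00 − YTD £260532.00 = £1253.00 subject; 6% × £1253.00 = £75.18
Total: £828.29 + £75.18 = £903.47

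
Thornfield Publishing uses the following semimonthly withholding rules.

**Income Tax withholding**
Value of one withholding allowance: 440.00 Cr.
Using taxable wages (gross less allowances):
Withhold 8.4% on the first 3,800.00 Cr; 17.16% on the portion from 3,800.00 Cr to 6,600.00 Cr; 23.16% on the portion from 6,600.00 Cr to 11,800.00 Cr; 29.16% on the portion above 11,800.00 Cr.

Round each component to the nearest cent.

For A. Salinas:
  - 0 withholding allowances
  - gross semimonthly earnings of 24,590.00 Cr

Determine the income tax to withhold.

5,733.56 Cr

Income Tax: taxable = 24,590.00 Cr
  2,004.00 Cr + 29.16% × (24,590.00 Cr − 11,800.00 Cr) = 2,004.00 Cr + 29.16% × 12,790.00 Cr = 5,733.56 Cr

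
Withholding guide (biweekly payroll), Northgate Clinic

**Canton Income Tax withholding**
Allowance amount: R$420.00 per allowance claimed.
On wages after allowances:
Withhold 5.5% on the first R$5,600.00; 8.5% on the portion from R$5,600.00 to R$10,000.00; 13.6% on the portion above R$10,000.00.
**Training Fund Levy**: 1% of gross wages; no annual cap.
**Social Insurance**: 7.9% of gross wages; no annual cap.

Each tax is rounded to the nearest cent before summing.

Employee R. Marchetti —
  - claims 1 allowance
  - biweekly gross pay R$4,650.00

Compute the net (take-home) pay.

Canton Income Tax: taxable = R$4,650.00 − 1×R$420.00 = R$4,230.00
  5.5% × R$4,230.00 = R$232.65
Training Fund Levy: 1% × R$4,650.00 = R$46.50
Social Insurance: 7.9% × R$4,650.00 = R$367.35
Total withheld: R$232.65 + R$46.50 + R$367.35 = R$646.50
Net pay: R$4,650.00 − R$646.50 = R$4,003.50

R$4,003.50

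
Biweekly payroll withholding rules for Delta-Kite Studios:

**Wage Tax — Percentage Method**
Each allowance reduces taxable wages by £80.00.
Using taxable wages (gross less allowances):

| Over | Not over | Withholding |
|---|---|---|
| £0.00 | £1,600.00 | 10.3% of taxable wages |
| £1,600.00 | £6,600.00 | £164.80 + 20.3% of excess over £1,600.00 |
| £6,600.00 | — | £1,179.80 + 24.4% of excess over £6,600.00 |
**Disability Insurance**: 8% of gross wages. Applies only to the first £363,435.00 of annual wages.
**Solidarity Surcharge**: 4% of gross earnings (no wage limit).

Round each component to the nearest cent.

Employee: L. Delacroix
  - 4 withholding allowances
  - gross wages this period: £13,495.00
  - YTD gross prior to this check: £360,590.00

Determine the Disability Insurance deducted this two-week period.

Disability Insurance: cap £363,435.00 − YTD £360,590.00 = £2,845.00 subject; 8% × £2,845.00 = £227.60

£227.60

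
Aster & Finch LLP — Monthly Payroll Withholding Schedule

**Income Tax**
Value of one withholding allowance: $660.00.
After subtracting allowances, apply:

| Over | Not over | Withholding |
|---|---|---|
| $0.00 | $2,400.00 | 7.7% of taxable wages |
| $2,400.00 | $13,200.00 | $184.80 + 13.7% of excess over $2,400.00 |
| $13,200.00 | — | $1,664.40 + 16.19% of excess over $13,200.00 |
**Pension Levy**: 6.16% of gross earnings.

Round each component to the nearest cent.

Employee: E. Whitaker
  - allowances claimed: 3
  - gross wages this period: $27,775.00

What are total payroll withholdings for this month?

$5,414.47

Income Tax: taxable = $27,775.00 − 3×$660.00 = $25,795.00
  $1,664.40 + 16.19% × ($25,795.00 − $13,200.00) = $1,664.40 + 16.19% × $12,595.00 = $3,703.53
Pension Levy: 6.16% × $27,775.00 = $1,710.94
Total: $3,703.53 + $1,710.94 = $5,414.47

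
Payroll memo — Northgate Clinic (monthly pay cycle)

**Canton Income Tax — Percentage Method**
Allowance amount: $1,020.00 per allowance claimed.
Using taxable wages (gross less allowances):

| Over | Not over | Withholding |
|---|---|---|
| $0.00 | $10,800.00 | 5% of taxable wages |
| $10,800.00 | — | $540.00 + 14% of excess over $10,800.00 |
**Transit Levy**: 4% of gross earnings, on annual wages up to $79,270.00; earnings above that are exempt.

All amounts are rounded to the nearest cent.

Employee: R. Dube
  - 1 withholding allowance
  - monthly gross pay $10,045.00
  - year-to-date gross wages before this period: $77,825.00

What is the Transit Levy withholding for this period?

Transit Levy: cap $79,270.00 − YTD $77,825.00 = $1,445.00 subject; 4% × $1,445.00 = $57.80

$57.80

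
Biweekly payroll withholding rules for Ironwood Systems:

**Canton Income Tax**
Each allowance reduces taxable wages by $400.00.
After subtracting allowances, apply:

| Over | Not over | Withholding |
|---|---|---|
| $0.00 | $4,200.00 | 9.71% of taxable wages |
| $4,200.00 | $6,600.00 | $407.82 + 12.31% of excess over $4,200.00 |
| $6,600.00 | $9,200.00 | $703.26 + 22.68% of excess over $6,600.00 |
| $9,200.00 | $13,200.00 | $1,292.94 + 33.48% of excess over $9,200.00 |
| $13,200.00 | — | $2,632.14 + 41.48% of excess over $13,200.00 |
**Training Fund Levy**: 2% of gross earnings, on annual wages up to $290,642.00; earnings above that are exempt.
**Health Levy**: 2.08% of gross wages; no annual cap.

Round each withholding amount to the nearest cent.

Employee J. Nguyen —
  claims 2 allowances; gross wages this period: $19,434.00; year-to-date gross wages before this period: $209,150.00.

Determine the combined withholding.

Canton Income Tax: taxable = $19,434.00 − 2×$400.00 = $18,634.00
  $2,632.14 + 41.48% × ($18,634.00 − $13,200.00) = $2,632.14 + 41.48% × $5,434.00 = $4,886.16
Training Fund Levy: 2% × $19,434.00 = $388.68
Health Levy: 2.08% × $19,434.00 = $404.23
Total: $4,886.16 + $388.68 + $404.23 = $5,679.07

$5,679.07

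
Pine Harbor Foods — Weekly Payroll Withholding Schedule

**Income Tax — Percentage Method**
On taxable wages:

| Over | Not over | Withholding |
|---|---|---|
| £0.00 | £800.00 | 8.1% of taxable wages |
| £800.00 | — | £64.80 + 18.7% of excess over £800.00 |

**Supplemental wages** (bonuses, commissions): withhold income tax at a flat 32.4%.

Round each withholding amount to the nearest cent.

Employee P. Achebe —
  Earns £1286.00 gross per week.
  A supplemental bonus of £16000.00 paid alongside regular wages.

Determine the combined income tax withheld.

Income Tax: taxable = £1286.00
  £64.80 + 18.7% × (£1286.00 − £800.00) = £64.80 + 18.7% × £486.00 = £155.68
Supplemental (32.4% flat on bonus): 32.4% × £16000.00 = £5184.00
Total income tax: £155.68 + £5184.00 = £5339.68

£5339.68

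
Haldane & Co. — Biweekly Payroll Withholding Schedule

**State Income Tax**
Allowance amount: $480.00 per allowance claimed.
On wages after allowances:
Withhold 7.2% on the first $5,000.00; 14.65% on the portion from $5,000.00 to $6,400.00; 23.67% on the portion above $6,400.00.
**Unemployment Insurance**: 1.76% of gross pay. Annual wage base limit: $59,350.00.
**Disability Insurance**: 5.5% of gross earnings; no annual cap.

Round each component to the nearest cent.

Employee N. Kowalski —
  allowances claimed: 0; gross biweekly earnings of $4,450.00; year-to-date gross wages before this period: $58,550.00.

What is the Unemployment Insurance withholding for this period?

$14.08

Unemployment Insurance: cap $59,350.00 − YTD $58,550.00 = $800.00 subject; 1.76% × $800.00 = $14.08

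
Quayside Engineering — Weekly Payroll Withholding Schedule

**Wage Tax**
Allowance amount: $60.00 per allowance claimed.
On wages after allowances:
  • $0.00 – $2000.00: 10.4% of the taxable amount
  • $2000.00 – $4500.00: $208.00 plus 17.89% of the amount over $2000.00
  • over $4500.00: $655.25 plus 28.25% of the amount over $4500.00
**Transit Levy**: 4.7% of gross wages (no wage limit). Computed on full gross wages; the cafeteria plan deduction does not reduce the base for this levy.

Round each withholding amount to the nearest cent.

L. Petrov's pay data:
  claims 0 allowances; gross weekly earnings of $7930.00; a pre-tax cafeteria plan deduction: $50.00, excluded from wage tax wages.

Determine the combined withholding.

Wage Tax: taxable = $7930.00 − $50.00 = $7880.00
  $655.25 + 28.25% × ($7880.00 − $4500.00) = $655.25 + 28.25% × $3380.00 = $1610.10
Transit Levy: 4.7% × $7930.00 = $372.71
Total: $1610.10 + $372.71 = $1982.81

$1982.81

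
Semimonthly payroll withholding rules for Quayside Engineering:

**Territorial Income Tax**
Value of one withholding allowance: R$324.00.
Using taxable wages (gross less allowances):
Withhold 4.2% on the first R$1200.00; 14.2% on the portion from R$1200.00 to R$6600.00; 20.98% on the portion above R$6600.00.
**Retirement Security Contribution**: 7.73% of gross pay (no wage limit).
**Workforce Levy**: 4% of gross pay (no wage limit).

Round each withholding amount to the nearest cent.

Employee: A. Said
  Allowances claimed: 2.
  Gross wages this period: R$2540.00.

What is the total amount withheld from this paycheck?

R$446.60

Territorial Income Tax: taxable = R$2540.00 − 2×R$324.00 = R$1892.00
  R$50.40 + 14.2% × (R$1892.00 − R$1200.00) = R$50.40 + 14.2% × R$692.00 = R$148.66
Retirement Security Contribution: 7.73% × R$2540.00 = R$196.34
Workforce Levy: 4% × R$2540.00 = R$101.60
Total: R$148.66 + R$196.34 + R$101.60 = R$446.60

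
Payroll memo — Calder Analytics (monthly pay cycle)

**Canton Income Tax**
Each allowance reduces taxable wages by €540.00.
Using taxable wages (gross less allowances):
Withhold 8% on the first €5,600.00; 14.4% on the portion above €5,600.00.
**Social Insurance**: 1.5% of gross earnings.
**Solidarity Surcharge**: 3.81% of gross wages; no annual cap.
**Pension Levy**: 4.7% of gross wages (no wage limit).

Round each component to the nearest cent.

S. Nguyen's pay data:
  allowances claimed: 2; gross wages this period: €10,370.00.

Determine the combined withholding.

€2,017.40

Canton Income Tax: taxable = €10,370.00 − 2×€540.00 = €9,290.00
  €448.00 + 14.4% × (€9,290.00 − €5,600.00) = €448.00 + 14.4% × €3,690.00 = €979.36
Social Insurance: 1.5% × €10,370.00 = €155.55
Solidarity Surcharge: 3.81% × €10,370.00 = €395.10
Pension Levy: 4.7% × €10,370.00 = €487.39
Total: €979.36 + €155.55 + €395.10 + €487.39 = €2,017.40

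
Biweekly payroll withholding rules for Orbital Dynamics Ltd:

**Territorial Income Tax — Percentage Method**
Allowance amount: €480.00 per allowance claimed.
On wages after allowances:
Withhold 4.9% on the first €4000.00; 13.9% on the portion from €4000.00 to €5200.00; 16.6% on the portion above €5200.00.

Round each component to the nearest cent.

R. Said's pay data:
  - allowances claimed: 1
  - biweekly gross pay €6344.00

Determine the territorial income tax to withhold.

€473.02

Territorial Income Tax: taxable = €6344.00 − 1×€480.00 = €5864.00
  €362.80 + 16.6% × (€5864.00 − €5200.00) = €362.80 + 16.6% × €664.00 = €473.02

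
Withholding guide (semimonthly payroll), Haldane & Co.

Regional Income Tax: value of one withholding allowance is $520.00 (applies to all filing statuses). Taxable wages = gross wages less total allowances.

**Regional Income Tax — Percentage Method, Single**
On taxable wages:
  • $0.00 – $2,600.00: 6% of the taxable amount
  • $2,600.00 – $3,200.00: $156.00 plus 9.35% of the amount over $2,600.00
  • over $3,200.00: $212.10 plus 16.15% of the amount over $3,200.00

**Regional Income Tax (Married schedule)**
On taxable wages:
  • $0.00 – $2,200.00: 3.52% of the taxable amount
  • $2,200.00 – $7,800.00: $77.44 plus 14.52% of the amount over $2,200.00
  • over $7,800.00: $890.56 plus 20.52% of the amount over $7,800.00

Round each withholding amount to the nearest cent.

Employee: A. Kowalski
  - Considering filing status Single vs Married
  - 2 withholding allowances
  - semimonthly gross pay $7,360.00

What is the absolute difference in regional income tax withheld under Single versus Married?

$40.32

Regional Income Tax (Single): taxable = $7,360.00 − 2×$520.00 = $6,320.00
  $212.10 + 16.15% × ($6,320.00 − $3,200.00) = $212.10 + 16.15% × $3,120.00 = $715.98
Regional Income Tax (Married): taxable = $7,360.00 − 2×$520.00 = $6,320.00
  $77.44 + 14.52% × ($6,320.00 − $2,200.00) = $77.44 + 14.52% × $4,120.00 = $675.66
Difference: |$715.98 − $675.66| = $40.32 (higher under Single)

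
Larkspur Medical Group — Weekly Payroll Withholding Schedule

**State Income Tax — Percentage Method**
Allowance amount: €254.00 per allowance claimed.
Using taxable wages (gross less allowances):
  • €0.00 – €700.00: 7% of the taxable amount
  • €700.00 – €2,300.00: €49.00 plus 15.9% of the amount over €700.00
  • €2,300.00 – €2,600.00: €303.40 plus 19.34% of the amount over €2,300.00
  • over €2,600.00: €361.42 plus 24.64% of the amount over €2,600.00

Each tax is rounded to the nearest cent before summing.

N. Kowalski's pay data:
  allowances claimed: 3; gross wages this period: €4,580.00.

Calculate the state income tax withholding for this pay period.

€661.54

State Income Tax: taxable = €4,580.00 − 3×€254.00 = €3,818.00
  €361.42 + 24.64% × (€3,818.00 − €2,600.00) = €361.42 + 24.64% × €1,218.00 = €661.54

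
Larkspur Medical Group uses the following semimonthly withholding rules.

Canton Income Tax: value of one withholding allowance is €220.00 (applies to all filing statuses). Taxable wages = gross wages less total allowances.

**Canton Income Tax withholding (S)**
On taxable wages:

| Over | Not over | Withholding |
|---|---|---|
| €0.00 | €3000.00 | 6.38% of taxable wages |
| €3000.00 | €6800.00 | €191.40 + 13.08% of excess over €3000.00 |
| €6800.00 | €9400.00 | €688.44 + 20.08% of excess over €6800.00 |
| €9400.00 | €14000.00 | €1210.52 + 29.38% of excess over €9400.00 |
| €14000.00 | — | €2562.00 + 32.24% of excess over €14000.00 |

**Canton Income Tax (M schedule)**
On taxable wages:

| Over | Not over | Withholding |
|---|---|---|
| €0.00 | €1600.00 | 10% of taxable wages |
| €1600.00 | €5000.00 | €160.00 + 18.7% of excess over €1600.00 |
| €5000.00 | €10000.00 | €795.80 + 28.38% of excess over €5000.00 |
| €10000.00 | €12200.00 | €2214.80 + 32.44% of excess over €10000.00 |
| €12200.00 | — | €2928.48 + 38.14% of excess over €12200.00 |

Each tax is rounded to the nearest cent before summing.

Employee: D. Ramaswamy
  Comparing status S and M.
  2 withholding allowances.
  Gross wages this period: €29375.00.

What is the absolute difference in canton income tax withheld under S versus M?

Canton Income Tax (S): taxable = €29375.00 − 2×€220.00 = €28935.00
  €2562.00 + 32.24% × (€28935.00 − €14000.00) = €2562.00 + 32.24% × €14935.00 = €7377.04
Canton Income Tax (M): taxable = €29375.00 − 2×€220.00 = €28935.00
  €2928.48 + 38.14% × (€28935.00 − €12200.00) = €2928.48 + 38.14% × €16735.00 = €9311.21
Difference: |€7377.04 − €9311.21| = €1934.17 (higher under M)

€1934.17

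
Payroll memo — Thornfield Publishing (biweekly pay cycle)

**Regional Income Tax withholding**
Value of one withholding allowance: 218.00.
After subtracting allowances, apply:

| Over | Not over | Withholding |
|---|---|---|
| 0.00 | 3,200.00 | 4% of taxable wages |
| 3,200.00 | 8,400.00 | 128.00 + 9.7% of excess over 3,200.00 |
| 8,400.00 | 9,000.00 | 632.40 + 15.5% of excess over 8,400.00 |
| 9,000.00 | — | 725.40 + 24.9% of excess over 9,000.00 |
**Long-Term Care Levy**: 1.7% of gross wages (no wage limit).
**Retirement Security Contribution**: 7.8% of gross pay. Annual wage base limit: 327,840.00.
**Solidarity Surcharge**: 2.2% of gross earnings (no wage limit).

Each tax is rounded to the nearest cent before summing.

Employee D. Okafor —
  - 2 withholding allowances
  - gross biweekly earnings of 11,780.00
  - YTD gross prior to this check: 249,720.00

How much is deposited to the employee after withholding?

Regional Income Tax: taxable = 11,780.00 − 2×218.00 = 11,344.00
  725.40 + 24.9% × (11,344.00 − 9,000.00) = 725.40 + 24.9% × 2,344.00 = 1,309.06
Long-Term Care Levy: 1.7% × 11,780.00 = 200.26
Retirement Security Contribution: 7.8% × 11,780.00 = 918.84
Solidarity Surcharge: 2.2% × 11,780.00 = 259.16
Total withheld: 1,309.06 + 200.26 + 918.84 + 259.16 = 2,687.32
Net pay: 11,780.00 − 2,687.32 = 9,092.68

9,092.68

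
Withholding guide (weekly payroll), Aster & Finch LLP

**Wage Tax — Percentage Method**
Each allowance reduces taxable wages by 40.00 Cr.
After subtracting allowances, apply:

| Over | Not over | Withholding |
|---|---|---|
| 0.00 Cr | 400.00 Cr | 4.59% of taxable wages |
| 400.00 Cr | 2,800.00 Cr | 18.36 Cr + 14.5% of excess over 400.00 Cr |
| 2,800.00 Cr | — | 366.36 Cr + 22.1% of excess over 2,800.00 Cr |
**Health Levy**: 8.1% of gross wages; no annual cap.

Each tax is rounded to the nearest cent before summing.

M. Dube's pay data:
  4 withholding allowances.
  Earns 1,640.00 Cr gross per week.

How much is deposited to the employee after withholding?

Wage Tax: taxable = 1,640.00 Cr − 4×40.00 Cr = 1,480.00 Cr
  18.36 Cr + 14.5% × (1,480.00 Cr − 400.00 Cr) = 18.36 Cr + 14.5% × 1,080.00 Cr = 174.96 Cr
Health Levy: 8.1% × 1,640.00 Cr = 132.84 Cr
Total withheld: 174.96 Cr + 132.84 Cr = 307.80 Cr
Net pay: 1,640.00 Cr − 307.80 Cr = 1,332.20 Cr

1,332.20 Cr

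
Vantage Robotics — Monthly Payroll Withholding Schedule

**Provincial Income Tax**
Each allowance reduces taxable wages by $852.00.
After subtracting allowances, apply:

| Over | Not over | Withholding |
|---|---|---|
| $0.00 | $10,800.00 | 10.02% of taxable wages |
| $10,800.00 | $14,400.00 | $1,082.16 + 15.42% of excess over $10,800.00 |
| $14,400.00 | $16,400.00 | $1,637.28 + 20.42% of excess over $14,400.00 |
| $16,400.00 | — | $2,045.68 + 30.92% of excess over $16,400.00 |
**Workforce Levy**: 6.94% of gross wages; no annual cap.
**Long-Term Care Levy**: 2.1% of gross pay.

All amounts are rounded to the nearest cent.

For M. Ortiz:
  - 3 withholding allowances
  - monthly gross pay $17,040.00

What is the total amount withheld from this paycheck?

Provincial Income Tax: taxable = $17,040.00 − 3×$852.00 = $14,484.00
  $1,637.28 + 20.42% × ($14,484.00 − $14,400.00) = $1,637.28 + 20.42% × $84.00 = $1,654.43
Workforce Levy: 6.94% × $17,040.00 = $1,182.58
Long-Term Care Levy: 2.1% × $17,040.00 = $357.84
Total: $1,654.43 + $1,182.58 + $357.84 = $3,194.85

$3,194.85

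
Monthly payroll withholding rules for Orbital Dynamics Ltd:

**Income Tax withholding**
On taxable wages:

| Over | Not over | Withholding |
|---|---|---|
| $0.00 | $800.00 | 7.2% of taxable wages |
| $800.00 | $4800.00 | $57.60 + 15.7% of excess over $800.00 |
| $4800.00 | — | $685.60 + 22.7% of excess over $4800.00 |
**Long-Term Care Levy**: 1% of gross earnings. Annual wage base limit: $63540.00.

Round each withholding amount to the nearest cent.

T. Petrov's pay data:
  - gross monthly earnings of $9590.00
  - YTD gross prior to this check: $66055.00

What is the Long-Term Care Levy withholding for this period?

Long-Term Care Levy: YTD $66055.00 ≥ cap $63540.00 → $0.00

$0.00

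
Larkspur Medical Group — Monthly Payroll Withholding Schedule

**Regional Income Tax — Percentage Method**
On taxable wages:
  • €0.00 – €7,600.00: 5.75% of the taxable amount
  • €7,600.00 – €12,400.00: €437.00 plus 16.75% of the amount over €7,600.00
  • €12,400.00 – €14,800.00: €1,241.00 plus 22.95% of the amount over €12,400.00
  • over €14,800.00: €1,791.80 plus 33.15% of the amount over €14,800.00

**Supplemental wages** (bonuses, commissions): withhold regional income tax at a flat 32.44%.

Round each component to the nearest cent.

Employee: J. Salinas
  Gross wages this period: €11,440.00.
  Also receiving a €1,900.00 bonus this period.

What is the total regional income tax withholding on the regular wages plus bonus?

Regional Income Tax: taxable = €11,440.00
  €437.00 + 16.75% × (€11,440.00 − €7,600.00) = €437.00 + 16.75% × €3,840.00 = €1,080.20
Supplemental (32.44% flat on bonus): 32.44% × €1,900.00 = €616.36
Total regional income tax: €1,080.20 + €616.36 = €1,696.56

€1,696.56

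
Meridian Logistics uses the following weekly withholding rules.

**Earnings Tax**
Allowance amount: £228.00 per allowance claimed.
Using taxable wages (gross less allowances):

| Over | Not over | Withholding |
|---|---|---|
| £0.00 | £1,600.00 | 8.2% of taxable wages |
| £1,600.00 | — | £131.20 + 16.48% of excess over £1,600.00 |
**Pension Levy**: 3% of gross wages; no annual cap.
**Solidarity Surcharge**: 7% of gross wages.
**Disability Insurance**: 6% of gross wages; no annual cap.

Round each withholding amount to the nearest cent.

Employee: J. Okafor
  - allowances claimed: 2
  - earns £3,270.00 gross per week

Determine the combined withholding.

£854.47

Earnings Tax: taxable = £3,270.00 − 2×£228.00 = £2,814.00
  £131.20 + 16.48% × (£2,814.00 − £1,600.00) = £131.20 + 16.48% × £1,214.00 = £331.27
Pension Levy: 3% × £3,270.00 = £98.10
Solidarity Surcharge: 7% × £3,270.00 = £228.90
Disability Insurance: 6% × £3,270.00 = £196.20
Total: £331.27 + £98.10 + £228.90 + £196.20 = £854.47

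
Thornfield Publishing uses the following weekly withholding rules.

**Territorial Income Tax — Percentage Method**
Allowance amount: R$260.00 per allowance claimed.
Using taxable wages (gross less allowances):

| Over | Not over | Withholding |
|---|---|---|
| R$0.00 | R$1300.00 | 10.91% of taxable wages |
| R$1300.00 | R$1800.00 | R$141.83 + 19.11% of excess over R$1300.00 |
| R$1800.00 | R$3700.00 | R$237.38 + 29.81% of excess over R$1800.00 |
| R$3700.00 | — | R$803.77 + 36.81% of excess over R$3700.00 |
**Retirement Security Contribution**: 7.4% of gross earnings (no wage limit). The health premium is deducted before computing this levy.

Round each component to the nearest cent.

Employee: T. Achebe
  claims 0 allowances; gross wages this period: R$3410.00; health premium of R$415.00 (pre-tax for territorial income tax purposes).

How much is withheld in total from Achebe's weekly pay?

R$815.24

Territorial Income Tax: taxable = R$3410.00 − R$415.00 = R$2995.00
  R$237.38 + 29.81% × (R$2995.00 − R$1800.00) = R$237.38 + 29.81% × R$1195.00 = R$593.61
Retirement Security Contribution: 7.4% × R$2995.00 = R$221.63
Total: R$593.61 + R$221.63 = R$815.24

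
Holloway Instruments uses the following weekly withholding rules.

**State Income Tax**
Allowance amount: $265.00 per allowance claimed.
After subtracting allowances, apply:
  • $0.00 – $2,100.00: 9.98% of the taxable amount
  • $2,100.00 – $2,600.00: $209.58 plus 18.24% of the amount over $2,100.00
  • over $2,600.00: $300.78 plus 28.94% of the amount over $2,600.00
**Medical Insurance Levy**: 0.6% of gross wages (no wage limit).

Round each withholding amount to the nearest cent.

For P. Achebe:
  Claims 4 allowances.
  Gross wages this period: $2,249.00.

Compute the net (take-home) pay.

$2,116.85

State Income Tax: taxable = $2,249.00 − 4×$265.00 = $1,189.00
  9.98% × $1,189.00 = $118.66
Medical Insurance Levy: 0.6% × $2,249.00 = $13.49
Total withheld: $118.66 + $13.49 = $132.15
Net pay: $2,249.00 − $132.15 = $2,116.85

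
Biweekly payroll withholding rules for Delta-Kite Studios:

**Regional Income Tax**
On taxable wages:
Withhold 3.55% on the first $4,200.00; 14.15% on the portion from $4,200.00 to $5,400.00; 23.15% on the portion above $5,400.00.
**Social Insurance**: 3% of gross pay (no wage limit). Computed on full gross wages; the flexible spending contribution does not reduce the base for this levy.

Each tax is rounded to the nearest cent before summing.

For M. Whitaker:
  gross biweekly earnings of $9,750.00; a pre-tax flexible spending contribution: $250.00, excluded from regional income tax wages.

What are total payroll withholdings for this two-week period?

$1,560.55

Regional Income Tax: taxable = $9,750.00 − $250.00 = $9,500.00
  $318.90 + 23.15% × ($9,500.00 − $5,400.00) = $318.90 + 23.15% × $4,100.00 = $1,268.05
Social Insurance: 3% × $9,750.00 = $292.50
Total: $1,268.05 + $292.50 = $1,560.55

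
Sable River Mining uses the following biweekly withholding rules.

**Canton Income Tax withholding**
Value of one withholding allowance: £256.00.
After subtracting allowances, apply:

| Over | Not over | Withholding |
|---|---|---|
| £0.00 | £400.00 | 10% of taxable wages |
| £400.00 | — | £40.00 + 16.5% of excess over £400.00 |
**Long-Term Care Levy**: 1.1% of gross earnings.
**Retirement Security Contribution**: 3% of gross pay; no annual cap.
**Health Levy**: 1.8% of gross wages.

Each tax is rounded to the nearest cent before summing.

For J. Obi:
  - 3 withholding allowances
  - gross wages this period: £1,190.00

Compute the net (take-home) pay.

Canton Income Tax: taxable = £1,190.00 − 3×£256.00 = £422.00
  £40.00 + 16.5% × (£422.00 − £400.00) = £40.00 + 16.5% × £22.00 = £43.63
Long-Term Care Levy: 1.1% × £1,190.00 = £13.09
Retirement Security Contribution: 3% × £1,190.00 = £35.70
Health Levy: 1.8% × £1,190.00 = £21.42
Total withheld: £43.63 + £13.09 + £35.70 + £21.42 = £113.84
Net pay: £1,190.00 − £113.84 = £1,076.16

£1,076.16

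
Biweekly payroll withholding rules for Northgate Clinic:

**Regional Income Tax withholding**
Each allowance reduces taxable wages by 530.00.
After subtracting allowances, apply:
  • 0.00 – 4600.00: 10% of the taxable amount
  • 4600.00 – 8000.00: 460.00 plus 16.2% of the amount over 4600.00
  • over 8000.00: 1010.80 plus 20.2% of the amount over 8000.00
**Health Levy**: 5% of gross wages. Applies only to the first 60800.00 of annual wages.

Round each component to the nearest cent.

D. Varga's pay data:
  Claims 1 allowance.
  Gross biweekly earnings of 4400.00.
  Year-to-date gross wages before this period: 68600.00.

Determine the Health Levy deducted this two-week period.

Health Levy: YTD 68600.00 ≥ cap 60800.00 → 0.00

0.00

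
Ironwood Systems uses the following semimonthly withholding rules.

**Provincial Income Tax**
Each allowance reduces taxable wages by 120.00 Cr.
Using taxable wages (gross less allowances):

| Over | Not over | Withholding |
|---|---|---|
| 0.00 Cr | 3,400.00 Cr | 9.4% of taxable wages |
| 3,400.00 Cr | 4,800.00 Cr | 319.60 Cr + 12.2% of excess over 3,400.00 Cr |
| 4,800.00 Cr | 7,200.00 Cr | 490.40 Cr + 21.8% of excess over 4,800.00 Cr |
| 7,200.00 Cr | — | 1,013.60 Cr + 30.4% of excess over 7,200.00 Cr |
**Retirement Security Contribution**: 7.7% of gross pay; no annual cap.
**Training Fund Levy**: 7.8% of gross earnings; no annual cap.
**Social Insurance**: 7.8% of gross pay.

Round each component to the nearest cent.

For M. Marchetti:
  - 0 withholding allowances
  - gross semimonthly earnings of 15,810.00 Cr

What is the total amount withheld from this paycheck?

7,314.77 Cr

Provincial Income Tax: taxable = 15,810.00 Cr
  1,013.60 Cr + 30.4% × (15,810.00 Cr − 7,200.00 Cr) = 1,013.60 Cr + 30.4% × 8,610.00 Cr = 3,631.04 Cr
Retirement Security Contribution: 7.7% × 15,810.00 Cr = 1,217.37 Cr
Training Fund Levy: 7.8% × 15,810.00 Cr = 1,233.18 Cr
Social Insurance: 7.8% × 15,810.00 Cr = 1,233.18 Cr
Total: 3,631.04 Cr + 1,217.37 Cr + 1,233.18 Cr + 1,233.18 Cr = 7,314.77 Cr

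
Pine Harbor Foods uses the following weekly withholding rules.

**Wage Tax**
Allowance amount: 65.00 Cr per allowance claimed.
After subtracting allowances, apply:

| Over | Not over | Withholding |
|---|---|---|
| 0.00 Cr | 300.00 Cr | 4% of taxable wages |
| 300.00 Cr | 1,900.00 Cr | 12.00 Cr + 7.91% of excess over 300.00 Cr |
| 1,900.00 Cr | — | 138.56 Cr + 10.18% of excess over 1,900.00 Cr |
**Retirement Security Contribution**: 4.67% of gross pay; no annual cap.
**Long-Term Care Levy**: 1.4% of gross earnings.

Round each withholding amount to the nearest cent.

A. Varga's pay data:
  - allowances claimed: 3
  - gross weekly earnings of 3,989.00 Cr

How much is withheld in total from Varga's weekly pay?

573.51 Cr

Wage Tax: taxable = 3,989.00 Cr − 3×65.00 Cr = 3,794.00 Cr
  138.56 Cr + 10.18% × (3,794.00 Cr − 1,900.00 Cr) = 138.56 Cr + 10.18% × 1,894.00 Cr = 331.37 Cr
Retirement Security Contribution: 4.67% × 3,989.00 Cr = 186.29 Cr
Long-Term Care Levy: 1.4% × 3,989.00 Cr = 55.85 Cr
Total: 331.37 Cr + 186.29 Cr + 55.85 Cr = 573.51 Cr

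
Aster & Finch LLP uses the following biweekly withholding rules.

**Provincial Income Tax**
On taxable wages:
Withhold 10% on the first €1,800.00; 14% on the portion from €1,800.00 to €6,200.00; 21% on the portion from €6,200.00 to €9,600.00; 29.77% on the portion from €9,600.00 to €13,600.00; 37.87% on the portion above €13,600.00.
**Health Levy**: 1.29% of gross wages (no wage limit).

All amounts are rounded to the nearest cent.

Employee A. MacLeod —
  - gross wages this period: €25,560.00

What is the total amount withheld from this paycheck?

€7,559.77

Provincial Income Tax: taxable = €25,560.00
  €2,700.80 + 37.87% × (€25,560.00 − €13,600.00) = €2,700.80 + 37.87% × €11,960.00 = €7,230.05
Health Levy: 1.29% × €25,560.00 = €329.72
Total: €7,230.05 + €329.72 = €7,559.77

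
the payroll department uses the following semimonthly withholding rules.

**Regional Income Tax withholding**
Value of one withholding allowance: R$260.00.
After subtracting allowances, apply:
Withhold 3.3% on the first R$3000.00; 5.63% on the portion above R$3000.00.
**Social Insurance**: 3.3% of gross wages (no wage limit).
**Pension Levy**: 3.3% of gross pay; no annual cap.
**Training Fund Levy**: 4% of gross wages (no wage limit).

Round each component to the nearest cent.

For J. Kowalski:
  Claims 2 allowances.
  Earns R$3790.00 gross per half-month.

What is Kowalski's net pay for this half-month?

Regional Income Tax: taxable = R$3790.00 − 2×R$260.00 = R$3270.00
  R$99.00 + 5.63% × (R$3270.00 − R$3000.00) = R$99.00 + 5.63% × R$270.00 = R$114.20
Social Insurance: 3.3% × R$3790.00 = R$125.07
Pension Levy: 3.3% × R$3790.00 = R$125.07
Training Fund Levy: 4% × R$3790.00 = R$151.60
Total withheld: R$114.20 + R$125.07 + R$125.07 + R$151.60 = R$515.94
Net pay: R$3790.00 − R$515.94 = R$3274.06

R$3274.06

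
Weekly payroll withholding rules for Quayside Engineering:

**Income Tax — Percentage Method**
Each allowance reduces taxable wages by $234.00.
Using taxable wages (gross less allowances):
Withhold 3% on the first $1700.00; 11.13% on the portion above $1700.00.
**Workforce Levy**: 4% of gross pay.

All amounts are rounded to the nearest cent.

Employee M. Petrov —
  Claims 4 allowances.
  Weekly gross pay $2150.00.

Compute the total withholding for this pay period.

$122.42

Income Tax: taxable = $2150.00 − 4×$234.00 = $1214.00
  3% × $1214.00 = $36.42
Workforce Levy: 4% × $2150.00 = $86.00
Total: $36.42 + $86.00 = $122.42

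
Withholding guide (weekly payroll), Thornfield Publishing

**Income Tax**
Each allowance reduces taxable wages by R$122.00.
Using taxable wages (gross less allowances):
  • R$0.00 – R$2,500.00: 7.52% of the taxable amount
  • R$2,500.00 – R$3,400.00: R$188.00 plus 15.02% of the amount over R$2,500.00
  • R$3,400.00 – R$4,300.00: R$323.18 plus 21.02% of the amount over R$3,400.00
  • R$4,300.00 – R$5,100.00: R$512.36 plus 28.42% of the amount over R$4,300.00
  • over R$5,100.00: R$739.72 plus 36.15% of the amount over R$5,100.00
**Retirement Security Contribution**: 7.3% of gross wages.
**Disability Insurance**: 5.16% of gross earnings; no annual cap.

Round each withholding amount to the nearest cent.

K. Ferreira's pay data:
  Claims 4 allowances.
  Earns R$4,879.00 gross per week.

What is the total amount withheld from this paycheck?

R$1,146.15

Income Tax: taxable = R$4,879.00 − 4×R$122.00 = R$4,391.00
  R$512.36 + 28.42% × (R$4,391.00 − R$4,300.00) = R$512.36 + 28.42% × R$91.00 = R$538.22
Retirement Security Contribution: 7.3% × R$4,879.00 = R$356.17
Disability Insurance: 5.16% × R$4,879.00 = R$251.76
Total: R$538.22 + R$356.17 + R$251.76 = R$1,146.15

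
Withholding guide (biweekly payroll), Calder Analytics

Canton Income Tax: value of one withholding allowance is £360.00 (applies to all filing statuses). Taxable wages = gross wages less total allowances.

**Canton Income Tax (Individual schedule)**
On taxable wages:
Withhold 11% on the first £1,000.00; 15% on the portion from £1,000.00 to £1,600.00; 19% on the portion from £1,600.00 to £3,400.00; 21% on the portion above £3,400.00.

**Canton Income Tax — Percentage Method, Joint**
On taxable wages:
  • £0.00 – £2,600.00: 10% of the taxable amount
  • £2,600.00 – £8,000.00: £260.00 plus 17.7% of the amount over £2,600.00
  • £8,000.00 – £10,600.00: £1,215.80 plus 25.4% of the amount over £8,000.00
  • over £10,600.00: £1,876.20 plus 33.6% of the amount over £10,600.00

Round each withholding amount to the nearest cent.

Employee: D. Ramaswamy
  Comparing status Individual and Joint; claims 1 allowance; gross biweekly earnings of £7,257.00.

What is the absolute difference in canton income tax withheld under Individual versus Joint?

Canton Income Tax (Individual): taxable = £7,257.00 − 1×£360.00 = £6,897.00
  £542.00 + 21% × (£6,897.00 − £3,400.00) = £542.00 + 21% × £3,497.00 = £1,276.37
Canton Income Tax (Joint): taxable = £7,257.00 − 1×£360.00 = £6,897.00
  £260.00 + 17.7% × (£6,897.00 − £2,600.00) = £260.00 + 17.7% × £4,297.00 = £1,020.57
Difference: |£1,276.37 − £1,020.57| = £255.80 (higher under Individual)

£255.80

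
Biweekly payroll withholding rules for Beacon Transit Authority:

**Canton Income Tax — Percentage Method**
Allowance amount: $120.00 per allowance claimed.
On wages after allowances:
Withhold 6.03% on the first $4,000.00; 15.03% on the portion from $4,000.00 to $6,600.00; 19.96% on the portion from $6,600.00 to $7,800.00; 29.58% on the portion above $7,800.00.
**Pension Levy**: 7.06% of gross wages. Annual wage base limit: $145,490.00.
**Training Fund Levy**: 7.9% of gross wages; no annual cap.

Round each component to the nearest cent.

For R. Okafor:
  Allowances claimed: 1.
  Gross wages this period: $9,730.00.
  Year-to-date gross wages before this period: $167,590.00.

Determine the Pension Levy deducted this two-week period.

Pension Levy: YTD $167,590.00 ≥ cap $145,490.00 → $0.00

$0.00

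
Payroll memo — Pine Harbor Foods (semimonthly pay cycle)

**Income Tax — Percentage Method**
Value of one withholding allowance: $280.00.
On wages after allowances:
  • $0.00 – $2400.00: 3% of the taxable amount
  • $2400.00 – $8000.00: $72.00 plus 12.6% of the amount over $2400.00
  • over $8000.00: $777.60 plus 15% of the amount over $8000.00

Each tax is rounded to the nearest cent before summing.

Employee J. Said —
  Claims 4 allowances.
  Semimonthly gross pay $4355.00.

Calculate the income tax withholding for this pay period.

$177.21

Income Tax: taxable = $4355.00 − 4×$280.00 = $3235.00
  $72.00 + 12.6% × ($3235.00 − $2400.00) = $72.00 + 12.6% × $835.00 = $177.21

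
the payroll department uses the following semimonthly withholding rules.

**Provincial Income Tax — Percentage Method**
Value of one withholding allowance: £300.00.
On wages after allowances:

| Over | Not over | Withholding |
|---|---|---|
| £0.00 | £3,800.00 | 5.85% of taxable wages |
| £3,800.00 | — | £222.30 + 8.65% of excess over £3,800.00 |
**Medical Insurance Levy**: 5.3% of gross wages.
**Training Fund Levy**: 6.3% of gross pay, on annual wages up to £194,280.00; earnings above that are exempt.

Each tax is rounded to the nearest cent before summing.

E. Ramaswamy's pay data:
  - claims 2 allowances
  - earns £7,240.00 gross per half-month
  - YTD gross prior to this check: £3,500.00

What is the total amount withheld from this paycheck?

Provincial Income Tax: taxable = £7,240.00 − 2×£300.00 = £6,640.00
  £222.30 + 8.65% × (£6,640.00 − £3,800.00) = £222.30 + 8.65% × £2,840.00 = £467.96
Medical Insurance Levy: 5.3% × £7,240.00 = £383.72
Training Fund Levy: 6.3% × £7,240.00 = £456.12
Total: £467.96 + £383.72 + £456.12 = £1,307.80

£1,307.80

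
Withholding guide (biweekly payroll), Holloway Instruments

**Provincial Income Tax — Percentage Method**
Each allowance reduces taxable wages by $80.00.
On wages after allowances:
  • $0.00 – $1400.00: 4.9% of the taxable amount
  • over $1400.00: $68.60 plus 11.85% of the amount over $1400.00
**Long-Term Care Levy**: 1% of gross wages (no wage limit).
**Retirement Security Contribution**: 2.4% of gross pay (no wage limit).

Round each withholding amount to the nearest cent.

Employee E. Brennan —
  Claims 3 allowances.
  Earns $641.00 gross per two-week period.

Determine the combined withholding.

Provincial Income Tax: taxable = $641.00 − 3×$80.00 = $401.00
  4.9% × $401.00 = $19.65
Long-Term Care Levy: 1% × $641.00 = $6.41
Retirement Security Contribution: 2.4% × $641.00 = $15.38
Total: $19.65 + $6.41 + $15.38 = $41.44

$41.44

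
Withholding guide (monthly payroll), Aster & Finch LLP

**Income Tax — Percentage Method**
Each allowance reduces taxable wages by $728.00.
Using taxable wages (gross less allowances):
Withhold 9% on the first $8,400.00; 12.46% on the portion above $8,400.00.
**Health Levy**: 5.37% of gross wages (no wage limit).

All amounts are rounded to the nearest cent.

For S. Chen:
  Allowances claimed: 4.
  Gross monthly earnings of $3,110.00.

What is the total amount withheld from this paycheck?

$184.83

Income Tax: taxable = $3,110.00 − 4×$728.00 = $198.00
  9% × $198.00 = $17.82
Health Levy: 5.37% × $3,110.00 = $167.01
Total: $17.82 + $167.01 = $184.83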